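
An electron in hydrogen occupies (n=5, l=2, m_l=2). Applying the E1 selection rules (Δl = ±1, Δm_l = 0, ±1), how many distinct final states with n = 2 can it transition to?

1

E1 requires Δl = ±1, so l_f ∈ {1, 3}; with 0 ≤ l_f ≤ n_f−1 = 1, the allowed l_f values are {1}.
For l_f = 1: m_f ∈ {m_i−1, m_i, m_i+1} ∩ [−1, 1] = {1} → 1 state.
Total: 1.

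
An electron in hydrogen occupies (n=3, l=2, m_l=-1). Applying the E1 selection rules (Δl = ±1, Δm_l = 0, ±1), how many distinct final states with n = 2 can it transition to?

2

E1 requires Δl = ±1, so l_f ∈ {1, 3}; with 0 ≤ l_f ≤ n_f−1 = 1, the allowed l_f values are {1}.
For l_f = 1: m_f ∈ {m_i−1, m_i, m_i+1} ∩ [−1, 1] = {-1, 0} → 2 states.
Total: 2.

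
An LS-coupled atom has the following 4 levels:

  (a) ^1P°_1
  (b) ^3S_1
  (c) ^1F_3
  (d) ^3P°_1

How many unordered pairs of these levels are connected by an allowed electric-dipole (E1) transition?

1

(a)–(b): forbidden (ΔS).
(a)–(c): forbidden (ΔL, ΔJ).
(a)–(d): forbidden (parity, ΔS).
(b)–(c): forbidden (parity, ΔS, ΔL, ΔJ).
(b)–(d): allowed.
(c)–(d): forbidden (ΔS, ΔL, ΔJ).
Allowed pairs: 1 of 6.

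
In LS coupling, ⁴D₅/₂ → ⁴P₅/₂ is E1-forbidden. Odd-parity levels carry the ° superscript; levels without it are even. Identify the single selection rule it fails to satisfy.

Initial level: S=3/2, L=2, J=5/2, parity even. Final level: S=3/2, L=1, J=5/2, parity even.
Parity must change: even → even — fails.
ΔS = 0: S: 3/2 → 3/2 — passes.
ΔL = 0, ±1 (not L=0↔0): L: 2 → 1, ΔL = -1 — passes.
ΔJ = 0, ±1 (not J=0↔0): J: 5/2 → 5/2, ΔJ = +0 — passes.

parity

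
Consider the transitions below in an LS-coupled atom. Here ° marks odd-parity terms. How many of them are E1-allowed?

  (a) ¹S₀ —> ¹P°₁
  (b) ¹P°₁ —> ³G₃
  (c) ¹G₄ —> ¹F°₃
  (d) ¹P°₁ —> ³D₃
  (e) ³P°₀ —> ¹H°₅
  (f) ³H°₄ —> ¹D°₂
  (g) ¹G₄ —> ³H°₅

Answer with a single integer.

(a) allowed
(b) forbidden (ΔS, ΔL, ΔJ fail)
(c) allowed
(d) forbidden (ΔS, ΔJ fail)
(e) forbidden (parity, ΔS, ΔL, ΔJ fail)
(f) forbidden (parity, ΔS, ΔL, ΔJ fail)
(g) forbidden (ΔS fails)
Total allowed: 2 of 7.

2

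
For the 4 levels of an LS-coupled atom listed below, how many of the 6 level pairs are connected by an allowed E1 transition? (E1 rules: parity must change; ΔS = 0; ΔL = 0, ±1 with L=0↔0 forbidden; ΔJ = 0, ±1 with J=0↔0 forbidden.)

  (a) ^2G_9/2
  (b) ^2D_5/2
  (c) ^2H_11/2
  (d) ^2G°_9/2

(a)–(b): forbidden (parity, ΔL, ΔJ).
(a)–(c): forbidden (parity).
(a)–(d): allowed.
(b)–(c): forbidden (parity, ΔL, ΔJ).
(b)–(d): forbidden (ΔL, ΔJ).
(c)–(d): allowed.
Allowed pairs: 2 of 6.

2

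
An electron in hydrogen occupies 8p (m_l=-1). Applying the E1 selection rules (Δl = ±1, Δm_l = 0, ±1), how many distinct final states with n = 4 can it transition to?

4

E1 requires Δl = ±1, so l_f ∈ {0, 2}; with 0 ≤ l_f ≤ n_f−1 = 3, the allowed l_f values are {0, 2}.
For l_f = 0: m_f ∈ {m_i−1, m_i, m_i+1} ∩ [−0, 0] = {0} → 1 state.
For l_f = 2: m_f ∈ {m_i−1, m_i, m_i+1} ∩ [−2, 2] = {-2, -1, 0} → 3 states.
Total: 4.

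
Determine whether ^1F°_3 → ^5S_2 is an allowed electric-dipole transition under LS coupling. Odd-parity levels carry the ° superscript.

Initial level: S=0, L=3, J=3, parity odd. Final level: S=2, L=0, J=2, parity even.
Parity must change: odd → even — passes.
ΔS = 0: S: 0 → 2 — fails.
ΔL = 0, ±1 (not L=0↔0): L: 3 → 0, ΔL = -3 — fails.
ΔJ = 0, ±1 (not J=0↔0): J: 3 → 2, ΔJ = -1 — passes.
Rule(s) violated: ΔS, ΔL.

forbidden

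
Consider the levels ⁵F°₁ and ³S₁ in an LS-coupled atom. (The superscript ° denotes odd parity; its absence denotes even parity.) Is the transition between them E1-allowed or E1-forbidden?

Reading off the term symbols: S 2→1, L 3→0, J 1→1, parity odd→even.
Parity must change: odd → even — ok.
ΔS = 0: S: 2 → 1 — fails.
ΔL = 0, ±1 (not L=0↔0): L: 3 → 0, ΔL = -3 — fails.
ΔJ = 0, ±1 (not J=0↔0): J: 1 → 1, ΔJ = +0 — ok.
Rule(s) violated: ΔS, ΔL.

forbidden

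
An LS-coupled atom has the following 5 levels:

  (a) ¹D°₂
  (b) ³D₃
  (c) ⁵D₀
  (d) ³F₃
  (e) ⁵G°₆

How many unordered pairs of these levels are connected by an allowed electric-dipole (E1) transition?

0

(a)–(b): forbidden (ΔS).
(a)–(c): forbidden (ΔS, ΔJ).
(a)–(d): forbidden (ΔS).
(a)–(e): forbidden (parity, ΔS, ΔL, ΔJ).
(b)–(c): forbidden (parity, ΔS, ΔJ).
(b)–(d): forbidden (parity).
(b)–(e): forbidden (ΔS, ΔL, ΔJ).
(c)–(d): forbidden (parity, ΔS, ΔJ).
(c)–(e): forbidden (ΔL, ΔJ).
(d)–(e): forbidden (ΔS, ΔJ).
Allowed pairs: 0 of 10.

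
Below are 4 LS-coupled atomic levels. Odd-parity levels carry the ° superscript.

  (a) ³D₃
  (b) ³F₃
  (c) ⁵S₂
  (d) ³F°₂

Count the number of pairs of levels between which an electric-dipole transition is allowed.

2

(a)–(b): forbidden (parity).
(a)–(c): forbidden (parity, ΔS, ΔL).
(a)–(d): allowed.
(b)–(c): forbidden (parity, ΔS, ΔL).
(b)–(d): allowed.
(c)–(d): forbidden (ΔS, ΔL).
Allowed pairs: 2 of 6.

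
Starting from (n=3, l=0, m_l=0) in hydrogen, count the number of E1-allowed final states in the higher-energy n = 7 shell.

E1 requires Δl = ±1, so l_f ∈ {-1, 1}; with 0 ≤ l_f ≤ n_f−1 = 6, the allowed l_f values are {1}.
For l_f = 1: m_f ∈ {m_i−1, m_i, m_i+1} ∩ [−1, 1] = {-1, 0, 1} → 3 states.
Total: 3.

3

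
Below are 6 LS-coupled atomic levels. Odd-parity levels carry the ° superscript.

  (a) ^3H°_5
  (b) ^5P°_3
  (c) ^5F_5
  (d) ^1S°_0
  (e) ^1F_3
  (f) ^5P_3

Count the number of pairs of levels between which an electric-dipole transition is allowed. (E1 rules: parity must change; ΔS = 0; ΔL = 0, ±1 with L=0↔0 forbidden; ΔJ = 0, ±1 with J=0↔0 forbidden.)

(a)–(b): forbidden (parity, ΔS, ΔL, ΔJ).
(a)–(c): forbidden (ΔS, ΔL).
(a)–(d): forbidden (parity, ΔS, ΔL, ΔJ).
(a)–(e): forbidden (ΔS, ΔL, ΔJ).
(a)–(f): forbidden (ΔS, ΔL, ΔJ).
(b)–(c): forbidden (ΔL, ΔJ).
(b)–(d): forbidden (parity, ΔS, ΔJ).
(b)–(e): forbidden (ΔS, ΔL).
(b)–(f): allowed.
(c)–(d): forbidden (ΔS, ΔL, ΔJ).
(c)–(e): forbidden (parity, ΔS, ΔJ).
(c)–(f): forbidden (parity, ΔL, ΔJ).
(d)–(e): forbidden (ΔL, ΔJ).
(d)–(f): forbidden (ΔS, ΔJ).
(e)–(f): forbidden (parity, ΔS, ΔL).
Allowed pairs: 1 of 15.

1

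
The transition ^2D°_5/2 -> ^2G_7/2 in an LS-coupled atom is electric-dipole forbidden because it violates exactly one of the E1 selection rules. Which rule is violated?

Initial level: S=1/2, L=2, J=5/2, parity odd. Final level: S=1/2, L=4, J=7/2, parity even.
Parity must change: odd → even — passes.
ΔS = 0: S: 1/2 → 1/2 — passes.
ΔL = 0, ±1 (not L=0↔0): L: 2 → 4, ΔL = +2 — fails.
ΔJ = 0, ±1 (not J=0↔0): J: 5/2 → 7/2, ΔJ = +1 — passes.

the ΔL = 0, ±1 rule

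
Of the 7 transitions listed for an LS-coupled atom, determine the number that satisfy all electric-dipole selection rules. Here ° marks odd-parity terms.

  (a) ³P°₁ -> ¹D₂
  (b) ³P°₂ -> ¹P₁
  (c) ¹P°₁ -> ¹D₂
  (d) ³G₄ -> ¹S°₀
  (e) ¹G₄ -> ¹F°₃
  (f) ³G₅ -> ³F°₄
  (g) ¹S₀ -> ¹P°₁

(a) forbidden (ΔS fails)
(b) forbidden (ΔS fails)
(c) allowed
(d) forbidden (ΔS, ΔL, ΔJ fail)
(e) allowed
(f) allowed
(g) allowed
Total allowed: 4 of 7.

4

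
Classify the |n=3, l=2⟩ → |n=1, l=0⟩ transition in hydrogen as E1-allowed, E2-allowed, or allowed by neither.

E2

Δl = 0 − 2 = -2; l_i + l_f = 2.
E1 (Δl = ±1): not satisfied.
E2 (Δl = 0,±2, l_i+l_f ≥ 2): satisfied.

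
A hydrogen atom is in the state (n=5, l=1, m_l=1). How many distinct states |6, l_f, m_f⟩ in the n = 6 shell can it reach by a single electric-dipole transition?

E1 requires Δl = ±1, so l_f ∈ {0, 2}; with 0 ≤ l_f ≤ n_f−1 = 5, the allowed l_f values are {0, 2}.
For l_f = 0: m_f ∈ {m_i−1, m_i, m_i+1} ∩ [−0, 0] = {0} → 1 state.
For l_f = 2: m_f ∈ {m_i−1, m_i, m_i+1} ∩ [−2, 2] = {0, 1, 2} → 3 states.
Total: 4.

4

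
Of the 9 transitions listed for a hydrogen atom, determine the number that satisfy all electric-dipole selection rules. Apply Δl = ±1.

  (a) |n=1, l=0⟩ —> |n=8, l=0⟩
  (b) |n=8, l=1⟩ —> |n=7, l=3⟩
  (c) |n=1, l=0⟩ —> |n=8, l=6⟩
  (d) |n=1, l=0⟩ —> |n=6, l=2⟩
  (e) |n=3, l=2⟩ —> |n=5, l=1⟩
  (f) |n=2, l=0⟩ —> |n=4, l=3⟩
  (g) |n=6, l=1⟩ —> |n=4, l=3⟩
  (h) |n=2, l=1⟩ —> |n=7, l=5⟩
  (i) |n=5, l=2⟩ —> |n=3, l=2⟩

1

(a) forbidden — Δl = +0 (E1 requires Δl = ±1)
(b) forbidden — Δl = +2 (E1 requires Δl = ±1)
(c) forbidden — Δl = +6 (E1 requires Δl = ±1)
(d) forbidden — Δl = +2 (E1 requires Δl = ±1)
(e) allowed
(f) forbidden — Δl = +3 (E1 requires Δl = ±1)
(g) forbidden — Δl = +2 (E1 requires Δl = ±1)
(h) forbidden — Δl = +4 (E1 requires Δl = ±1)
(i) forbidden — Δl = +0 (E1 requires Δl = ±1)
Total allowed: 1 of 9.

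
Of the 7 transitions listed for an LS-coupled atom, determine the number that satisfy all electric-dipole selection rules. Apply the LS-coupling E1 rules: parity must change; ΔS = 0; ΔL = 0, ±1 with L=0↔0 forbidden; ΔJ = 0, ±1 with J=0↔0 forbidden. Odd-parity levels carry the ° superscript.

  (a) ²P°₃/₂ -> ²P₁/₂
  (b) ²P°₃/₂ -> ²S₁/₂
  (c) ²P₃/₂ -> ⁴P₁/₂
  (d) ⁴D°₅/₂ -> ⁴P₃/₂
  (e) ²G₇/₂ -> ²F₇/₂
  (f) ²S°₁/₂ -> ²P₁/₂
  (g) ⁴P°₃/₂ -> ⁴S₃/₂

5

(a) allowed
(b) allowed
(c) forbidden (parity, ΔS fail)
(d) allowed
(e) forbidden (parity fails)
(f) allowed
(g) allowed
Total allowed: 5 of 7.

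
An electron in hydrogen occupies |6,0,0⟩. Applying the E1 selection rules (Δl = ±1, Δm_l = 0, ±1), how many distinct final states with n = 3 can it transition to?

E1 requires Δl = ±1, so l_f ∈ {-1, 1}; with 0 ≤ l_f ≤ n_f−1 = 2, the allowed l_f values are {1}.
For l_f = 1: m_f ∈ {m_i−1, m_i, m_i+1} ∩ [−1, 1] = {-1, 0, 1} → 3 states.
Total: 3.

3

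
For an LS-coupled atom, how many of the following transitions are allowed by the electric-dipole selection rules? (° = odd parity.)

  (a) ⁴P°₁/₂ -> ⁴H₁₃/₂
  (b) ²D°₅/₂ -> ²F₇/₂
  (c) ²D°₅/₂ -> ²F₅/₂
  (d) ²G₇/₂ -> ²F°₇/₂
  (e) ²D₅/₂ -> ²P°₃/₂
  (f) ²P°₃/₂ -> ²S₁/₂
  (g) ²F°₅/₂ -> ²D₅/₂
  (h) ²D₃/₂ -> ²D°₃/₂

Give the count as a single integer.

(a) forbidden (ΔL, ΔJ fail)
(b) allowed
(c) allowed
(d) allowed
(e) allowed
(f) allowed
(g) allowed
(h) allowed
Total allowed: 7 of 8.

7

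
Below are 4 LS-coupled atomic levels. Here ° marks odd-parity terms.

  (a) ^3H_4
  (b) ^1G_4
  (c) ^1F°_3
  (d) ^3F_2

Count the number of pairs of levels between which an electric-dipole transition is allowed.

(a)–(b): forbidden (parity, ΔS).
(a)–(c): forbidden (ΔS, ΔL).
(a)–(d): forbidden (parity, ΔL, ΔJ).
(b)–(c): allowed.
(b)–(d): forbidden (parity, ΔS, ΔJ).
(c)–(d): forbidden (ΔS).
Allowed pairs: 1 of 6.

1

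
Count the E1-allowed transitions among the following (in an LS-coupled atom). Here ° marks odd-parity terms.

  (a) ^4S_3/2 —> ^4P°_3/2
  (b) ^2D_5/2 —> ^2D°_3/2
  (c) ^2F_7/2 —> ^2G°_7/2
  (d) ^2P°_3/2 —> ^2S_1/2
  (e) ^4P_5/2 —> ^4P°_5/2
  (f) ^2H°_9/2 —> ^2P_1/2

5

(a) allowed
(b) allowed
(c) allowed
(d) allowed
(e) allowed
(f) forbidden (ΔL, ΔJ fail)
Total allowed: 5 of 6.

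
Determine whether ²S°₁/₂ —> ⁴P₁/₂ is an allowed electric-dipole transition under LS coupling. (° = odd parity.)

Parity must change: odd → even — ok.
ΔS = 0: S: 1/2 → 3/2 — fails.
ΔL = 0, ±1 (not L=0↔0): L: 0 → 1, ΔL = +1 — ok.
ΔJ = 0, ±1 (not J=0↔0): J: 1/2 → 1/2, ΔJ = +0 — ok.
Rule(s) violated: ΔS.

forbidden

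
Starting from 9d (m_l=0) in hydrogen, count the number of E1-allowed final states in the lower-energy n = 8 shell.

E1 requires Δl = ±1, so l_f ∈ {1, 3}; with 0 ≤ l_f ≤ n_f−1 = 7, the allowed l_f values are {1, 3}.
For l_f = 1: m_f ∈ {m_i−1, m_i, m_i+1} ∩ [−1, 1] = {-1, 0, 1} → 3 states.
For l_f = 3: m_f ∈ {m_i−1, m_i, m_i+1} ∩ [−3, 3] = {-1, 0, 1} → 3 states.
Total: 6.

6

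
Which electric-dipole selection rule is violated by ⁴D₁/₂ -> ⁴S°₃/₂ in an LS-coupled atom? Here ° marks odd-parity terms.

the ΔL = 0, ±1 rule

Initial level: S=3/2, L=2, J=1/2, parity even. Final level: S=3/2, L=0, J=3/2, parity odd.
ΔS = 0: S: 3/2 → 3/2 — passes.
ΔL = 0, ±1 (not L=0↔0): L: 2 → 0, ΔL = -2 — fails.
Parity must change: even → odd — passes.
ΔJ = 0, ±1 (not J=0↔0): J: 1/2 → 3/2, ΔJ = +1 — passes.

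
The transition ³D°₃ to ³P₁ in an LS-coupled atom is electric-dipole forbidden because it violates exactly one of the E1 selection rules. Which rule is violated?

Initial level: S=1, L=2, J=3, parity odd. Final level: S=1, L=1, J=1, parity even.
ΔJ = 0, ±1 (not J=0↔0): J: 3 → 1, ΔJ = -2 — ✗.
ΔS = 0: S: 1 → 1 — ✓.
ΔL = 0, ±1 (not L=0↔0): L: 2 → 1, ΔL = -1 — ✓.
Parity must change: odd → even — ✓.

the ΔJ = 0, ±1 rule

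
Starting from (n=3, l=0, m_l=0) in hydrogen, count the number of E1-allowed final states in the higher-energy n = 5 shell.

3

E1 requires Δl = ±1, so l_f ∈ {-1, 1}; with 0 ≤ l_f ≤ n_f−1 = 4, the allowed l_f values are {1}.
For l_f = 1: m_f ∈ {m_i−1, m_i, m_i+1} ∩ [−1, 1] = {-1, 0, 1} → 3 states.
Total: 3.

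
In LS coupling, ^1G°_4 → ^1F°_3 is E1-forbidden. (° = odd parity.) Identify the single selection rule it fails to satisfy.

Initial level: S=0, L=4, J=4, parity odd. Final level: S=0, L=3, J=3, parity odd.
Parity must change: odd → odd — violated.
ΔS = 0: S: 0 → 0 — satisfied.
ΔL = 0, ±1 (not L=0↔0): L: 4 → 3, ΔL = -1 — satisfied.
ΔJ = 0, ±1 (not J=0↔0): J: 4 → 3, ΔJ = -1 — satisfied.

parity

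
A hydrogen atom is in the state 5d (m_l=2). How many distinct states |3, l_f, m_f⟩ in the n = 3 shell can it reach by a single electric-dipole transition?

1

E1 requires Δl = ±1, so l_f ∈ {1, 3}; with 0 ≤ l_f ≤ n_f−1 = 2, the allowed l_f values are {1}.
For l_f = 1: m_f ∈ {m_i−1, m_i, m_i+1} ∩ [−1, 1] = {1} → 1 state.
Total: 1.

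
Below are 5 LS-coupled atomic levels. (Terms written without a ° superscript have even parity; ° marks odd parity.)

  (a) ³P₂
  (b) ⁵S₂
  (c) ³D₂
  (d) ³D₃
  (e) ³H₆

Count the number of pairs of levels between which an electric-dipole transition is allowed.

0

(a)–(b): forbidden (parity, ΔS).
(a)–(c): forbidden (parity).
(a)–(d): forbidden (parity).
(a)–(e): forbidden (parity, ΔL, ΔJ).
(b)–(c): forbidden (parity, ΔS, ΔL).
(b)–(d): forbidden (parity, ΔS, ΔL).
(b)–(e): forbidden (parity, ΔS, ΔL, ΔJ).
(c)–(d): forbidden (parity).
(c)–(e): forbidden (parity, ΔL, ΔJ).
(d)–(e): forbidden (parity, ΔL, ΔJ).
Allowed pairs: 0 of 10.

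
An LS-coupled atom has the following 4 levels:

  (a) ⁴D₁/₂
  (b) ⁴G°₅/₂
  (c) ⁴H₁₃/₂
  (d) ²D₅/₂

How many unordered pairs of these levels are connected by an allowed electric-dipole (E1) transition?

0

(a)–(b): forbidden (ΔL, ΔJ).
(a)–(c): forbidden (parity, ΔL, ΔJ).
(a)–(d): forbidden (parity, ΔS, ΔJ).
(b)–(c): forbidden (ΔJ).
(b)–(d): forbidden (ΔS, ΔL).
(c)–(d): forbidden (parity, ΔS, ΔL, ΔJ).
Allowed pairs: 0 of 6.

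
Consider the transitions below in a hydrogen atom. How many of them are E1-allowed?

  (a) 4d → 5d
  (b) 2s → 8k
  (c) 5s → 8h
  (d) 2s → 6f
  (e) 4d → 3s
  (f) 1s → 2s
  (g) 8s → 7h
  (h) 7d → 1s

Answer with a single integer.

0

(a) forbidden — Δl = +0 (E1 requires Δl = ±1)
(b) forbidden — Δl = +7 (E1 requires Δl = ±1)
(c) forbidden — Δl = +5 (E1 requires Δl = ±1)
(d) forbidden — Δl = +3 (E1 requires Δl = ±1)
(e) forbidden — Δl = -2 (E1 requires Δl = ±1)
(f) forbidden — Δl = +0 (E1 requires Δl = ±1)
(g) forbidden — Δl = +5 (E1 requires Δl = ±1)
(h) forbidden — Δl = -2 (E1 requires Δl = ±1)
Total allowed: 0 of 8.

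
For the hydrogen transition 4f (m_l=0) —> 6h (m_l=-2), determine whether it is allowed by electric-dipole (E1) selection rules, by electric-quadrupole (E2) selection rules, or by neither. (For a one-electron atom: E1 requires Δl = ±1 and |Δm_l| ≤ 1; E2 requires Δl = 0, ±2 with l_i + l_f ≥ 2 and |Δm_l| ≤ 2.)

E2

Δl = 5 − 3 = +2; l_i + l_f = 8.
Δm_l = -2.
E1 (Δl = ±1, |Δm_l| ≤ 1): not satisfied.
E2 (Δl = 0,±2, l_i+l_f ≥ 2, |Δm_l| ≤ 2): satisfied.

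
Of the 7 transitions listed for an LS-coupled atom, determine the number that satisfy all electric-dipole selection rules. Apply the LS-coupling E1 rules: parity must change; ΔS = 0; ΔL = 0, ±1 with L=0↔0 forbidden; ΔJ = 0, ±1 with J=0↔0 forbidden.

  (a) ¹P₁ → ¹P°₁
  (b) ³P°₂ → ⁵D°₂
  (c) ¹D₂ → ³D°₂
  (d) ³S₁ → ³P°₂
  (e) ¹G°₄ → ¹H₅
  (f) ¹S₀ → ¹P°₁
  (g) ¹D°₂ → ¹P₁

5

(a) allowed
(b) forbidden (parity, ΔS fail)
(c) forbidden (ΔS fails)
(d) allowed
(e) allowed
(f) allowed
(g) allowed
Total allowed: 5 of 7.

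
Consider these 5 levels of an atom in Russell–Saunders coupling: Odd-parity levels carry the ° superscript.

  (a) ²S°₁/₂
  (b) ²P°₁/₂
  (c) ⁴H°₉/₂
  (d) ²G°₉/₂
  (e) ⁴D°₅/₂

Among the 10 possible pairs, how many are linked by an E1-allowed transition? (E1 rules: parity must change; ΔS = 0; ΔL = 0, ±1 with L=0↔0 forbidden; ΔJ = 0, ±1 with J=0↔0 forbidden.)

(a)–(b): forbidden (parity).
(a)–(c): forbidden (parity, ΔS, ΔL, ΔJ).
(a)–(d): forbidden (parity, ΔL, ΔJ).
(a)–(e): forbidden (parity, ΔS, ΔL, ΔJ).
(b)–(c): forbidden (parity, ΔS, ΔL, ΔJ).
(b)–(d): forbidden (parity, ΔL, ΔJ).
(b)–(e): forbidden (parity, ΔS, ΔJ).
(c)–(d): forbidden (parity, ΔS).
(c)–(e): forbidden (parity, ΔL, ΔJ).
(d)–(e): forbidden (parity, ΔS, ΔL, ΔJ).
Allowed pairs: 0 of 10.

0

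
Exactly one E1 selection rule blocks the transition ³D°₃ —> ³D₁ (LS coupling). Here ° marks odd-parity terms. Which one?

the ΔJ = 0, ±1 rule

ΔL = 0, ±1 (not L=0↔0): L: 2 → 2, ΔL = +0 — satisfied.
Parity must change: odd → even — satisfied.
ΔJ = 0, ±1 (not J=0↔0): J: 3 → 1, ΔJ = -2 — violated.
ΔS = 0: S: 1 → 1 — satisfied.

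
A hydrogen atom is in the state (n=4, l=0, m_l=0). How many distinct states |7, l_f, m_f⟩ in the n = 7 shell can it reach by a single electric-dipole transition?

3

E1 requires Δl = ±1, so l_f ∈ {-1, 1}; with 0 ≤ l_f ≤ n_f−1 = 6, the allowed l_f values are {1}.
For l_f = 1: m_f ∈ {m_i−1, m_i, m_i+1} ∩ [−1, 1] = {-1, 0, 1} → 3 states.
Total: 3.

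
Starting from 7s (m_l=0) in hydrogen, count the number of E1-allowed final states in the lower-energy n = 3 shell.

3

E1 requires Δl = ±1, so l_f ∈ {-1, 1}; with 0 ≤ l_f ≤ n_f−1 = 2, the allowed l_f values are {1}.
For l_f = 1: m_f ∈ {m_i−1, m_i, m_i+1} ∩ [−1, 1] = {-1, 0, 1} → 3 states.
Total: 3.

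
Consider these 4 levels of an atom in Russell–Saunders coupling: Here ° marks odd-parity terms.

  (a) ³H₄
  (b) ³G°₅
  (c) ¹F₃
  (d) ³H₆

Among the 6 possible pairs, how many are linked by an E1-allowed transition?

2

(a)–(b): allowed.
(a)–(c): forbidden (parity, ΔS, ΔL).
(a)–(d): forbidden (parity, ΔJ).
(b)–(c): forbidden (ΔS, ΔJ).
(b)–(d): allowed.
(c)–(d): forbidden (parity, ΔS, ΔL, ΔJ).
Allowed pairs: 2 of 6.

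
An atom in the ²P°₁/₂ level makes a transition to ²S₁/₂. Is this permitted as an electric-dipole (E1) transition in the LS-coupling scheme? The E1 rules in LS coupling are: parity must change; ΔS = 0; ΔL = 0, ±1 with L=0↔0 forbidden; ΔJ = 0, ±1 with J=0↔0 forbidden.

Reading off the term symbols: S 1/2→1/2, L 1→0, J 1/2→1/2, parity odd→even.
ΔJ = 0, ±1 (not J=0↔0): J: 1/2 → 1/2, ΔJ = +0 — satisfied.
ΔL = 0, ±1 (not L=0↔0): L: 1 → 0, ΔL = -1 — satisfied.
ΔS = 0: S: 1/2 → 1/2 — satisfied.
Parity must change: odd → even — satisfied.
All four E1 rules are satisfied.

allowed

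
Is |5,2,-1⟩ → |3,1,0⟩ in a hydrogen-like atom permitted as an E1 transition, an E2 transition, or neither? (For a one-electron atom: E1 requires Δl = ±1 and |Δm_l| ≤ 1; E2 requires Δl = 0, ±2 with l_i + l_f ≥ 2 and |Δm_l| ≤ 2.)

E1

Δl = 1 − 2 = -1; l_i + l_f = 3.
Δm_l = +1.
E1 (Δl = ±1, |Δm_l| ≤ 1): satisfied.
E2 (Δl = 0,±2, l_i+l_f ≥ 2, |Δm_l| ≤ 2): not satisfied.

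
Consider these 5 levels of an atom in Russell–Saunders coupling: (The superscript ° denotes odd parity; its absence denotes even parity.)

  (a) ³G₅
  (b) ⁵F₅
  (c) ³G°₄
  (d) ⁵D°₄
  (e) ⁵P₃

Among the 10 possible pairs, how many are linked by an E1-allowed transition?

(a)–(b): forbidden (parity, ΔS).
(a)–(c): allowed.
(a)–(d): forbidden (ΔS, ΔL).
(a)–(e): forbidden (parity, ΔS, ΔL, ΔJ).
(b)–(c): forbidden (ΔS).
(b)–(d): allowed.
(b)–(e): forbidden (parity, ΔL, ΔJ).
(c)–(d): forbidden (parity, ΔS, ΔL).
(c)–(e): forbidden (ΔS, ΔL).
(d)–(e): allowed.
Allowed pairs: 3 of 10.

3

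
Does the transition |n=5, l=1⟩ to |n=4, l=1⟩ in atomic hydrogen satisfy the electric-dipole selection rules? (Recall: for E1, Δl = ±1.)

Initial l = 1, final l = 1, so Δl = +0. E1 requires Δl = ±1: violated.
The transition is electric-dipole forbidden.

forbidden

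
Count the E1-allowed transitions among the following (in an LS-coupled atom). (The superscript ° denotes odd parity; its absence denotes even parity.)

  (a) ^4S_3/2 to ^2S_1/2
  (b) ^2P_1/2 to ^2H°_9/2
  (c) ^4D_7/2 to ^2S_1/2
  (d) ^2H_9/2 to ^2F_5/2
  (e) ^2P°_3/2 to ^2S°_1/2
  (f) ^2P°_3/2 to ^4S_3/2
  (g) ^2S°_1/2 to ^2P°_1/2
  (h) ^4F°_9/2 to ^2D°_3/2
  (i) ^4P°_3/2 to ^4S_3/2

(a) forbidden (parity, ΔS, ΔL fail)
(b) forbidden (ΔL, ΔJ fail)
(c) forbidden (parity, ΔS, ΔL, ΔJ fail)
(d) forbidden (parity, ΔL, ΔJ fail)
(e) forbidden (parity fails)
(f) forbidden (ΔS fails)
(g) forbidden (parity fails)
(h) forbidden (parity, ΔS, ΔJ fail)
(i) allowed
Total allowed: 1 of 9.

1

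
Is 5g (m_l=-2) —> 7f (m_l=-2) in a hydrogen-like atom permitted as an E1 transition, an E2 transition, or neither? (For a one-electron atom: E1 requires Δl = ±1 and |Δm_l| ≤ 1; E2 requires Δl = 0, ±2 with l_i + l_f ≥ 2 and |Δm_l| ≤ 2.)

E1

Δl = 3 − 4 = -1; l_i + l_f = 7.
Δm_l = +0.
E1 (Δl = ±1, |Δm_l| ≤ 1): satisfied.
E2 (Δl = 0,±2, l_i+l_f ≥ 2, |Δm_l| ≤ 2): not satisfied.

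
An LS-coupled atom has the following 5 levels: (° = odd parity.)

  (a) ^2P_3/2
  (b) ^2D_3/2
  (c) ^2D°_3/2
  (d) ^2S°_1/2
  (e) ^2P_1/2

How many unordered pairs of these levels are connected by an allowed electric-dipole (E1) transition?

(a)–(b): forbidden (parity).
(a)–(c): allowed.
(a)–(d): allowed.
(a)–(e): forbidden (parity).
(b)–(c): allowed.
(b)–(d): forbidden (ΔL).
(b)–(e): forbidden (parity).
(c)–(d): forbidden (parity, ΔL).
(c)–(e): allowed.
(d)–(e): allowed.
Allowed pairs: 5 of 10.

5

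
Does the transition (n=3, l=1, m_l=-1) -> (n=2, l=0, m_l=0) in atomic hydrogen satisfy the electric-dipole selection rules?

allowed

Δl = 0 − 1 = -1; the E1 rule Δl = ±1 is satisfied.
Δm_l = 0 − (-1) = +1. E1 requires Δm_l = 0, ±1: satisfied.
All E1 selection rules are satisfied.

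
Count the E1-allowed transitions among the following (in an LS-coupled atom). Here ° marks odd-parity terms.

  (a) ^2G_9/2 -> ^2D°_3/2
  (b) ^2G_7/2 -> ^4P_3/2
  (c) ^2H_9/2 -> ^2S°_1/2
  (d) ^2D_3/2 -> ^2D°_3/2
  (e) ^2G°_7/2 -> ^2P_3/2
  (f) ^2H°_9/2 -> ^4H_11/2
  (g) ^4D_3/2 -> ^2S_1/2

1

(a) forbidden (ΔL, ΔJ fail)
(b) forbidden (parity, ΔS, ΔL, ΔJ fail)
(c) forbidden (ΔL, ΔJ fail)
(d) allowed
(e) forbidden (ΔL, ΔJ fail)
(f) forbidden (ΔS fails)
(g) forbidden (parity, ΔS, ΔL fail)
Total allowed: 1 of 7.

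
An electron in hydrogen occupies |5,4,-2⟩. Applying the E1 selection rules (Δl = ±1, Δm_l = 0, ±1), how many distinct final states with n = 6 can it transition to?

E1 requires Δl = ±1, so l_f ∈ {3, 5}; with 0 ≤ l_f ≤ n_f−1 = 5, the allowed l_f values are {3, 5}.
For l_f = 3: m_f ∈ {m_i−1, m_i, m_i+1} ∩ [−3, 3] = {-3, -2, -1} → 3 states.
For l_f = 5: m_f ∈ {m_i−1, m_i, m_i+1} ∩ [−5, 5] = {-3, -2, -1} → 3 states.
Total: 6.

6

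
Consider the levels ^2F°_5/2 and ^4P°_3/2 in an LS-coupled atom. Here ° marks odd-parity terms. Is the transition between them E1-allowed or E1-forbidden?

Initial level: S=1/2, L=3, J=5/2, parity odd. Final level: S=3/2, L=1, J=3/2, parity odd.
Parity must change: odd → odd — violated.
ΔS = 0: S: 1/2 → 3/2 — violated.
ΔL = 0, ±1 (not L=0↔0): L: 3 → 1, ΔL = -2 — violated.
ΔJ = 0, ±1 (not J=0↔0): J: 5/2 → 3/2, ΔJ = -1 — satisfied.
Rule(s) violated: parity, ΔS, ΔL.

forbidden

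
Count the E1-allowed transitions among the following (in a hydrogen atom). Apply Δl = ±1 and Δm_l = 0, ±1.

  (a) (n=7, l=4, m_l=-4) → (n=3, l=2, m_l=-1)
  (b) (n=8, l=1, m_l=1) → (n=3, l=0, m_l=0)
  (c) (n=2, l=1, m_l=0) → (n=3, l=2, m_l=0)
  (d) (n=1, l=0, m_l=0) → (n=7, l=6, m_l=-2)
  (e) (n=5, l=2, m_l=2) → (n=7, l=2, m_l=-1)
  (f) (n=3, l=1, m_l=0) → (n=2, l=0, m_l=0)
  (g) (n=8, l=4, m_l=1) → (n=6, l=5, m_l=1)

4

(a) forbidden — Δl = -2 (E1 requires Δl = ±1); Δm_l = +3 (E1 requires Δm_l = 0, ±1)
(b) allowed
(c) allowed
(d) forbidden — Δl = +6 (E1 requires Δl = ±1); Δm_l = -2 (E1 requires Δm_l = 0, ±1)
(e) forbidden — Δl = +0 (E1 requires Δl = ±1); Δm_l = -3 (E1 requires Δm_l = 0, ±1)
(f) allowed
(g) allowed
Total allowed: 4 of 7.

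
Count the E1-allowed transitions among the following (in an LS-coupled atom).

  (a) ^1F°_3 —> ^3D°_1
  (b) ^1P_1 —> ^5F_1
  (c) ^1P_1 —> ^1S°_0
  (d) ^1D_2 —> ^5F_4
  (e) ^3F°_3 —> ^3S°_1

(a) forbidden (parity, ΔS, ΔJ fail)
(b) forbidden (parity, ΔS, ΔL fail)
(c) allowed
(d) forbidden (parity, ΔS, ΔJ fail)
(e) forbidden (parity, ΔL, ΔJ fail)
Total allowed: 1 of 5.

1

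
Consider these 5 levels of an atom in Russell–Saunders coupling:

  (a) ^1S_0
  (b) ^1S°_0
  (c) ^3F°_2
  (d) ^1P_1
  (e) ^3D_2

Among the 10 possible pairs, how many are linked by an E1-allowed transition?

(a)–(b): forbidden (ΔL, ΔJ).
(a)–(c): forbidden (ΔS, ΔL, ΔJ).
(a)–(d): forbidden (parity).
(a)–(e): forbidden (parity, ΔS, ΔL, ΔJ).
(b)–(c): forbidden (parity, ΔS, ΔL, ΔJ).
(b)–(d): allowed.
(b)–(e): forbidden (ΔS, ΔL, ΔJ).
(c)–(d): forbidden (ΔS, ΔL).
(c)–(e): allowed.
(d)–(e): forbidden (parity, ΔS).
Allowed pairs: 2 of 10.

2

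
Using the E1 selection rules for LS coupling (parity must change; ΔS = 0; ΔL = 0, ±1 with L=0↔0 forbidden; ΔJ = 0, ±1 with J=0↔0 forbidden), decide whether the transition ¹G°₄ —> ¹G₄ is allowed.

Parity must change: odd → even — satisfied.
ΔS = 0: S: 0 → 0 — satisfied.
ΔL = 0, ±1 (not L=0↔0): L: 4 → 4, ΔL = +0 — satisfied.
ΔJ = 0, ±1 (not J=0↔0): J: 4 → 4, ΔJ = +0 — satisfied.
All four E1 rules are satisfied.

allowed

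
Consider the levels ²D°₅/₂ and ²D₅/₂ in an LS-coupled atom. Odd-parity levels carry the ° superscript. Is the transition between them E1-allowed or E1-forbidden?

allowed

Reading off the term symbols: S 1/2→1/2, L 2→2, J 5/2→5/2, parity odd→even.
Parity must change: odd → even — ok.
ΔJ = 0, ±1 (not J=0↔0): J: 5/2 → 5/2, ΔJ = +0 — ok.
ΔS = 0: S: 1/2 → 1/2 — ok.
ΔL = 0, ±1 (not L=0↔0): L: 2 → 2, ΔL = +0 — ok.
All four E1 rules are satisfied.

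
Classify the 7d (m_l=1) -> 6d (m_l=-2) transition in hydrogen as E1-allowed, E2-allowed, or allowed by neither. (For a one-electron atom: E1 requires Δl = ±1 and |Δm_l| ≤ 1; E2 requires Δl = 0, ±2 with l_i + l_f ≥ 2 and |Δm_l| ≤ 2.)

Δl = 2 − 2 = +0; l_i + l_f = 4.
Δm_l = -3.
E1 (Δl = ±1, |Δm_l| ≤ 1): not satisfied.
E2 (Δl = 0,±2, l_i+l_f ≥ 2, |Δm_l| ≤ 2): not satisfied.

neither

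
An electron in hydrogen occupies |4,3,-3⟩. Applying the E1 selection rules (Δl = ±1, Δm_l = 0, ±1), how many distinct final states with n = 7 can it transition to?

4

E1 requires Δl = ±1, so l_f ∈ {2, 4}; with 0 ≤ l_f ≤ n_f−1 = 6, the allowed l_f values are {2, 4}.
For l_f = 2: m_f ∈ {m_i−1, m_i, m_i+1} ∩ [−2, 2] = {-2} → 1 state.
For l_f = 4: m_f ∈ {m_i−1, m_i, m_i+1} ∩ [−4, 4] = {-4, -3, -2} → 3 states.
Total: 4.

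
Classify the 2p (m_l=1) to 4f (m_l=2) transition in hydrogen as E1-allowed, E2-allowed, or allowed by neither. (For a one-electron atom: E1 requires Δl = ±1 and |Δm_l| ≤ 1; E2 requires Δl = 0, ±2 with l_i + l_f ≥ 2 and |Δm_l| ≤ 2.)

E2

Δl = 3 − 1 = +2; l_i + l_f = 4.
Δm_l = +1.
E1 (Δl = ±1, |Δm_l| ≤ 1): not satisfied.
E2 (Δl = 0,±2, l_i+l_f ≥ 2, |Δm_l| ≤ 2): satisfied.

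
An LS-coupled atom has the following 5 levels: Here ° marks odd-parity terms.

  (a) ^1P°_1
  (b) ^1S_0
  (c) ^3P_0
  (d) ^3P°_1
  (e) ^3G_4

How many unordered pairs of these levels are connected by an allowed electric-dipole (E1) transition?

2

(a)–(b): allowed.
(a)–(c): forbidden (ΔS).
(a)–(d): forbidden (parity, ΔS).
(a)–(e): forbidden (ΔS, ΔL, ΔJ).
(b)–(c): forbidden (parity, ΔS, ΔJ).
(b)–(d): forbidden (ΔS).
(b)–(e): forbidden (parity, ΔS, ΔL, ΔJ).
(c)–(d): allowed.
(c)–(e): forbidden (parity, ΔL, ΔJ).
(d)–(e): forbidden (ΔL, ΔJ).
Allowed pairs: 2 of 10.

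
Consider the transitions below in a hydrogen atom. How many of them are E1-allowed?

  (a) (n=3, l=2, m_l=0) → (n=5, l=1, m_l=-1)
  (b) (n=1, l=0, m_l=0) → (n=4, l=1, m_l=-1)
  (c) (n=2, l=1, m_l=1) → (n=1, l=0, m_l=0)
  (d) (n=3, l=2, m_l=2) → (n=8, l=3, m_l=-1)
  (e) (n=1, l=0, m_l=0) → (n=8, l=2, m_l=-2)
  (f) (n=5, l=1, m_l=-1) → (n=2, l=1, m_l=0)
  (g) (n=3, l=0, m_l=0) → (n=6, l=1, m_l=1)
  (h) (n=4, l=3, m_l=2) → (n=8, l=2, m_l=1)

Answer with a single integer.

5

(a) allowed
(b) allowed
(c) allowed
(d) forbidden — Δm_l = -3 (E1 requires Δm_l = 0, ±1)
(e) forbidden — Δl = +2 (E1 requires Δl = ±1); Δm_l = -2 (E1 requires Δm_l = 0, ±1)
(f) forbidden — Δl = +0 (E1 requires Δl = ±1)
(g) allowed
(h) allowed
Total allowed: 5 of 8.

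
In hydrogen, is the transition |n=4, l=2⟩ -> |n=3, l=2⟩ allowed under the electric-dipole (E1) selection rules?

l: 2 → 2 (Δl = +0). Δl = ±1 fails.
The transition is electric-dipole forbidden.

forbidden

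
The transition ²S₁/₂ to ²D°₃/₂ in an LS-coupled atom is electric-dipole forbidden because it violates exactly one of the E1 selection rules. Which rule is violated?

ΔS = 0: S: 1/2 → 1/2 — satisfied.
Parity must change: even → odd — satisfied.
ΔL = 0, ±1 (not L=0↔0): L: 0 → 2, ΔL = +2 — violated.
ΔJ = 0, ±1 (not J=0↔0): J: 1/2 → 3/2, ΔJ = +1 — satisfied.

the ΔL = 0, ±1 rule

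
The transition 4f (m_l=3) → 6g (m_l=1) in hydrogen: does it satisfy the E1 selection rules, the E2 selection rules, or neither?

neither

Δl = 4 − 3 = +1; l_i + l_f = 7.
Δm_l = -2.
E1 (Δl = ±1, |Δm_l| ≤ 1): not satisfied.
E2 (Δl = 0,±2, l_i+l_f ≥ 2, |Δm_l| ≤ 2): not satisfied.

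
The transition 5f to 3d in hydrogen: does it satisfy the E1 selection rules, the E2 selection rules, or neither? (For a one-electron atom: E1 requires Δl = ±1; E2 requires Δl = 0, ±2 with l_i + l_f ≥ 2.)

Δl = 2 − 3 = -1; l_i + l_f = 5.
E1 (Δl = ±1): satisfied.
E2 (Δl = 0,±2, l_i+l_f ≥ 2): not satisfied.

E1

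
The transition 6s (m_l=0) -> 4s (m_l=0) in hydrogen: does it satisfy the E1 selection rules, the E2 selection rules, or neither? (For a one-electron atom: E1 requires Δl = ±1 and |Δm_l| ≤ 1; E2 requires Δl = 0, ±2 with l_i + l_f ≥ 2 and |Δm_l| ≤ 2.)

neither

Δl = 0 − 0 = +0; l_i + l_f = 0.
Δm_l = +0.
E1 (Δl = ±1, |Δm_l| ≤ 1): not satisfied.
E2 (Δl = 0,±2, l_i+l_f ≥ 2, |Δm_l| ≤ 2): not satisfied.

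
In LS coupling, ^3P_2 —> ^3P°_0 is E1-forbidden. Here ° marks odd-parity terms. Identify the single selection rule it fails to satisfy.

the ΔJ = 0, ±1 rule

Parity must change: even → odd — ✓.
ΔS = 0: S: 1 → 1 — ✓.
ΔL = 0, ±1 (not L=0↔0): L: 1 → 1, ΔL = +0 — ✓.
ΔJ = 0, ±1 (not J=0↔0): J: 2 → 0, ΔJ = -2 — ✗.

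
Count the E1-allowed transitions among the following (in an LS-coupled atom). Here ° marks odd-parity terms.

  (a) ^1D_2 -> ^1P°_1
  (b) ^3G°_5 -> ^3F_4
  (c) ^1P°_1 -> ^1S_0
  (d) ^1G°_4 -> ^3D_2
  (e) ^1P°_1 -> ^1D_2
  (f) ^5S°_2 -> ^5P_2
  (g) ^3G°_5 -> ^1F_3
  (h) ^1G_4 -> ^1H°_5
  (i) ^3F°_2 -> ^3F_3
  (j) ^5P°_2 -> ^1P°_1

(a) allowed
(b) allowed
(c) allowed
(d) forbidden (ΔS, ΔL, ΔJ fail)
(e) allowed
(f) allowed
(g) forbidden (ΔS, ΔJ fail)
(h) allowed
(i) allowed
(j) forbidden (parity, ΔS fail)
Total allowed: 7 of 10.

7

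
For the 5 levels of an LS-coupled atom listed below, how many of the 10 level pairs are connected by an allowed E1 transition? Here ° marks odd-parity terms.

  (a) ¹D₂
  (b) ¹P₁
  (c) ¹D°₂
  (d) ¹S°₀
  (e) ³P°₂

3

(a)–(b): forbidden (parity).
(a)–(c): allowed.
(a)–(d): forbidden (ΔL, ΔJ).
(a)–(e): forbidden (ΔS).
(b)–(c): allowed.
(b)–(d): allowed.
(b)–(e): forbidden (ΔS).
(c)–(d): forbidden (parity, ΔL, ΔJ).
(c)–(e): forbidden (parity, ΔS).
(d)–(e): forbidden (parity, ΔS, ΔJ).
Allowed pairs: 3 of 10.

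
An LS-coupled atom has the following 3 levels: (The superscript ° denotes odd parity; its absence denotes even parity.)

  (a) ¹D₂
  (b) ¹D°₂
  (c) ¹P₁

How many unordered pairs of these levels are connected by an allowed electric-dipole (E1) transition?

(a)–(b): allowed.
(a)–(c): forbidden (parity).
(b)–(c): allowed.
Allowed pairs: 2 of 3.

2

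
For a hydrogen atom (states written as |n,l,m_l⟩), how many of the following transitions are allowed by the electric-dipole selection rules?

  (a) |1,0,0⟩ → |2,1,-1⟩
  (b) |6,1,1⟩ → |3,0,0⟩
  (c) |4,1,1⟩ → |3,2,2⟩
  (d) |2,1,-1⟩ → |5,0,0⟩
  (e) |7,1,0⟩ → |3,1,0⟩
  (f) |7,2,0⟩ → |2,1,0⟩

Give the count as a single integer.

5

(a) allowed
(b) allowed
(c) allowed
(d) allowed
(e) forbidden — Δl = +0 (E1 requires Δl = ±1)
(f) allowed
Total allowed: 5 of 6.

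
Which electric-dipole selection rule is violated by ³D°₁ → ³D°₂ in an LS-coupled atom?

parity

Parity must change: odd → odd — ✗.
ΔS = 0: S: 1 → 1 — ✓.
ΔL = 0, ±1 (not L=0↔0): L: 2 → 2, ΔL = +0 — ✓.
ΔJ = 0, ±1 (not J=0↔0): J: 1 → 2, ΔJ = +1 — ✓.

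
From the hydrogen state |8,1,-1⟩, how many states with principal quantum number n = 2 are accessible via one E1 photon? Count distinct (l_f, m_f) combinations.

E1 requires Δl = ±1, so l_f ∈ {0, 2}; with 0 ≤ l_f ≤ n_f−1 = 1, the allowed l_f values are {0}.
For l_f = 0: m_f ∈ {m_i−1, m_i, m_i+1} ∩ [−0, 0] = {0} → 1 state.
Total: 1.

1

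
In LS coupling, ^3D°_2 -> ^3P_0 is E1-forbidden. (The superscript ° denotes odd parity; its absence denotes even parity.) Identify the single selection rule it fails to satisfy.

Initial level: S=1, L=2, J=2, parity odd. Final level: S=1, L=1, J=0, parity even.
Parity must change: odd → even — ✓.
ΔS = 0: S: 1 → 1 — ✓.
ΔL = 0, ±1 (not L=0↔0): L: 2 → 1, ΔL = -1 — ✓.
ΔJ = 0, ±1 (not J=0↔0): J: 2 → 0, ΔJ = -2 — ✗.

the ΔJ = 0, ±1 rule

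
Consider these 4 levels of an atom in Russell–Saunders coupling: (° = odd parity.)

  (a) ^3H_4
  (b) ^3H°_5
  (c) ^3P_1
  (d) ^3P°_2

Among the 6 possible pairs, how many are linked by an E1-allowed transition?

(a)–(b): allowed.
(a)–(c): forbidden (parity, ΔL, ΔJ).
(a)–(d): forbidden (ΔL, ΔJ).
(b)–(c): forbidden (ΔL, ΔJ).
(b)–(d): forbidden (parity, ΔL, ΔJ).
(c)–(d): allowed.
Allowed pairs: 2 of 6.

2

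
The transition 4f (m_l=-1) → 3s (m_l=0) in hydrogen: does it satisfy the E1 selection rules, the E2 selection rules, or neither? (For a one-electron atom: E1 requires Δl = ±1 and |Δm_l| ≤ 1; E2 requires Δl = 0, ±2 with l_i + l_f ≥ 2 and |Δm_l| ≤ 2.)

Δl = 0 − 3 = -3; l_i + l_f = 3.
Δm_l = +1.
E1 (Δl = ±1, |Δm_l| ≤ 1): not satisfied.
E2 (Δl = 0,±2, l_i+l_f ≥ 2, |Δm_l| ≤ 2): not satisfied.

neither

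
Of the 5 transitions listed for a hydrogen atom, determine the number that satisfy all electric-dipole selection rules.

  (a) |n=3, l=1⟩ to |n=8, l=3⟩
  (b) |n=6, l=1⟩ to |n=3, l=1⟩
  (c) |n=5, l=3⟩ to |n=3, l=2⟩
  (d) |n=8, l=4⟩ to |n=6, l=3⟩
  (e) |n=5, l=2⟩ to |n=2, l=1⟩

3

(a) forbidden — Δl = +2 (E1 requires Δl = ±1)
(b) forbidden — Δl = +0 (E1 requires Δl = ±1)
(c) allowed
(d) allowed
(e) allowed
Total allowed: 3 of 5.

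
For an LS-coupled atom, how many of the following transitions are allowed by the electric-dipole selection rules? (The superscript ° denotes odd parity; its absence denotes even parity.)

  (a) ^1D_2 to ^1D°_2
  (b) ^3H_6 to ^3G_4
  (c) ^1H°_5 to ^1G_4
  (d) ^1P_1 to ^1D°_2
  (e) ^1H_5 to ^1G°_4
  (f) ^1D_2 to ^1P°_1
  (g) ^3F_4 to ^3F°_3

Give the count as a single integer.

(a) allowed
(b) forbidden (parity, ΔJ fail)
(c) allowed
(d) allowed
(e) allowed
(f) allowed
(g) allowed
Total allowed: 6 of 7.

6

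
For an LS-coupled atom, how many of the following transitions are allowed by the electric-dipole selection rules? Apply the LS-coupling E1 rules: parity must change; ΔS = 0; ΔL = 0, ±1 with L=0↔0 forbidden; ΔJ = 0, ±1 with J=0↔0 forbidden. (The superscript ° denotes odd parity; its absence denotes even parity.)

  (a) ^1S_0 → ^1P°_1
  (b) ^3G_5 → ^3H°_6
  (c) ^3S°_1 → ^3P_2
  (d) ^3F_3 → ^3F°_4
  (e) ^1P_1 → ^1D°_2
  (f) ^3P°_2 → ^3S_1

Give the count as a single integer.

6

(a) allowed
(b) allowed
(c) allowed
(d) allowed
(e) allowed
(f) allowed
Total allowed: 6 of 6.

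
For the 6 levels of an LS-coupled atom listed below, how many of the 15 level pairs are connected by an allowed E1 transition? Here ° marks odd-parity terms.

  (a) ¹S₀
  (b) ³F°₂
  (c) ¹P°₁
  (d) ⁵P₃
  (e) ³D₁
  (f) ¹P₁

3

(a)–(b): forbidden (ΔS, ΔL, ΔJ).
(a)–(c): allowed.
(a)–(d): forbidden (parity, ΔS, ΔJ).
(a)–(e): forbidden (parity, ΔS, ΔL).
(a)–(f): forbidden (parity).
(b)–(c): forbidden (parity, ΔS, ΔL).
(b)–(d): forbidden (ΔS, ΔL).
(b)–(e): allowed.
(b)–(f): forbidden (ΔS, ΔL).
(c)–(d): forbidden (ΔS, ΔJ).
(c)–(e): forbidden (ΔS).
(c)–(f): allowed.
(d)–(e): forbidden (parity, ΔS, ΔJ).
(d)–(f): forbidden (parity, ΔS, ΔJ).
(e)–(f): forbidden (parity, ΔS).
Allowed pairs: 3 of 15.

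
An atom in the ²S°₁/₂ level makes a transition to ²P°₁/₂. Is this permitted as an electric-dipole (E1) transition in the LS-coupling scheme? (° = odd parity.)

forbidden

Initial level: S=1/2, L=0, J=1/2, parity odd. Final level: S=1/2, L=1, J=1/2, parity odd.
Parity must change: odd → odd — violated.
ΔS = 0: S: 1/2 → 1/2 — satisfied.
ΔL = 0, ±1 (not L=0↔0): L: 0 → 1, ΔL = +1 — satisfied.
ΔJ = 0, ±1 (not J=0↔0): J: 1/2 → 1/2, ΔJ = +0 — satisfied.
Rule(s) violated: parity.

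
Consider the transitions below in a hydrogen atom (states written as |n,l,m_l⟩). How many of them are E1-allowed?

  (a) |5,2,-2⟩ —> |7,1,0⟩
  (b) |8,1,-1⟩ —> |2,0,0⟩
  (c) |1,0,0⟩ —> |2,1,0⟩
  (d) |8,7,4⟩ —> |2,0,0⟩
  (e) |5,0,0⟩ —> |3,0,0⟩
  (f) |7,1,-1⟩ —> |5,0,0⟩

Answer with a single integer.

3

(a) forbidden — Δm_l = +2 (E1 requires Δm_l = 0, ±1)
(b) allowed
(c) allowed
(d) forbidden — Δl = -7 (E1 requires Δl = ±1); Δm_l = -4 (E1 requires Δm_l = 0, ±1)
(e) forbidden — Δl = +0 (E1 requires Δl = ±1)
(f) allowed
Total allowed: 3 of 6.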